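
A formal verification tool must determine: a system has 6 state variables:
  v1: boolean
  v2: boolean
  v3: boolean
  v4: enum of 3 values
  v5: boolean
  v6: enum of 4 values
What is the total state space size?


State space = product of domain sizes of all variables.
Domain sizes:
  v1 (boolean): 2
  v2 (boolean): 2
  v3 (boolean): 2
  v4 (enum of 3 values): 3
  v5 (boolean): 2
  v6 (enum of 4 values): 4
Product = 2 * 2 * 2 * 3 * 2 * 4 = 192

192


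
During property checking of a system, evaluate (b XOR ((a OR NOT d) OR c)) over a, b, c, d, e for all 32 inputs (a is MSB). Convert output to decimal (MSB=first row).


Formula: (b XOR ((a OR NOT d) OR c)) over a, b, c, d, e (32 rows)
Evaluate each row (bits = a,b,c,d,e, MSB first):
  row 0 [00000]: (0 XOR ((0 OR NOT 0) OR 0)) -> 1
  row 1 [00001]: (0 XOR ((0 OR NOT 0) OR 0)) -> 1
  row 2 [00010]: (0 XOR ((0 OR NOT 1) OR 0)) -> 0
  row 3 [00011]: (0 XOR ((0 OR NOT 1) OR 0)) -> 0
  row 4 [00100]: (0 XOR ((0 OR NOT 0) OR 1)) -> 1
  row 5 [00101]: (0 XOR ((0 OR NOT 0) OR 1)) -> 1
  row 6 [00110]: (0 XOR ((0 OR NOT 1) OR 1)) -> 1
  row 7 [00111]: (0 XOR ((0 OR NOT 1) OR 1)) -> 1
  row 8 [01000]: (1 XOR ((0 OR NOT 0) OR 0)) -> 0
  row 9 [01001]: (1 XOR ((0 OR NOT 0) OR 0)) -> 0
  row 10 [01010]: (1 XOR ((0 OR NOT 1) OR 0)) -> 1
  row 11 [01011]: (1 XOR ((0 OR NOT 1) OR 0)) -> 1
  row 12 [01100]: (1 XOR ((0 OR NOT 0) OR 1)) -> 0
  row 13 [01101]: (1 XOR ((0 OR NOT 0) OR 1)) -> 0
  row 14 [01110]: (1 XOR ((0 OR NOT 1) OR 1)) -> 0
  row 15 [01111]: (1 XOR ((0 OR NOT 1) OR 1)) -> 0
  row 16 [10000]: (0 XOR ((1 OR NOT 0) OR 0)) -> 1
  row 17 [10001]: (0 XOR ((1 OR NOT 0) OR 0)) -> 1
  row 18 [10010]: (0 XOR ((1 OR NOT 1) OR 0)) -> 1
  row 19 [10011]: (0 XOR ((1 OR NOT 1) OR 0)) -> 1
  row 20 [10100]: (0 XOR ((1 OR NOT 0) OR 1)) -> 1
  row 21 [10101]: (0 XOR ((1 OR NOT 0) OR 1)) -> 1
  row 22 [10110]: (0 XOR ((1 OR NOT 1) OR 1)) -> 1
  row 23 [10111]: (0 XOR ((1 OR NOT 1) OR 1)) -> 1
  row 24 [11000]: (1 XOR ((1 OR NOT 0) OR 0)) -> 0
  row 25 [11001]: (1 XOR ((1 OR NOT 0) OR 0)) -> 0
  row 26 [11010]: (1 XOR ((1 OR NOT 1) OR 0)) -> 0
  row 27 [11011]: (1 XOR ((1 OR NOT 1) OR 0)) -> 0
  row 28 [11100]: (1 XOR ((1 OR NOT 0) OR 1)) -> 0
  row 29 [11101]: (1 XOR ((1 OR NOT 0) OR 1)) -> 0
  row 30 [11110]: (1 XOR ((1 OR NOT 1) OR 1)) -> 0
  row 31 [11111]: (1 XOR ((1 OR NOT 1) OR 1)) -> 0
Full result column, 4 rows per line (a,b,c fixed per line; d,e runs 00..11 left to right):
  rows 0-3 [a,b,c=000]: 1100  = hex C
  rows 4-7 [a,b,c=001]: 1111  = hex F
  rows 8-11 [a,b,c=010]: 0011  = hex 3
  rows 12-15 [a,b,c=011]: 0000  = hex 0
  rows 16-19 [a,b,c=100]: 1111  = hex F
  rows 20-23 [a,b,c=101]: 1111  = hex F
  rows 24-27 [a,b,c=110]: 0000  = hex 0
  rows 28-31 [a,b,c=111]: 0000  = hex 0
Output column (row 0 .. row 31) = 11001111001100001111111100000000
Output column grouped in 4s = 1100 1111 0011 0000 1111 1111 0000 0000 = 0xCF30FF00
Convert to decimal digit by digit (value = value*16 + digit):
  C -> 12
  12*16 + 15 (F) = 207
  207*16 + 3 = 3315
  3315*16 + 0 = 53040
  53040*16 + 15 (F) = 848655
  848655*16 + 15 (F) = 13578495
  13578495*16 + 0 = 217255920
  217255920*16 + 0 = 3476094720
Decimal = 3476094720

3476094720


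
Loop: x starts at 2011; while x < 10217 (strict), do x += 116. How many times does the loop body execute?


Step 1: x goes from 2011 toward 10217 by 116; the body runs while x<10217, so iterations = ceil((bound-start)/step)
Step 2: Distance=8206
Step 3: ceil(8206/116)=71

71


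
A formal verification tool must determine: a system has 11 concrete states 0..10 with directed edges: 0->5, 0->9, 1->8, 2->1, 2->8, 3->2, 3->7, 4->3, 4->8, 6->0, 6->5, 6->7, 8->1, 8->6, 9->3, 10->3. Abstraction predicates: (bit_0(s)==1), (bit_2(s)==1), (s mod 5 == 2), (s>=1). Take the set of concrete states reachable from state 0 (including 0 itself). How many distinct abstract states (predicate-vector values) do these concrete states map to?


BFS from 0:
Concrete reachable: {0, 1, 2, 3, 5, 6, 7, 8, 9}
Abstract via predicates (bit_0(s)==1), (bit_2(s)==1), (s mod 5 == 2), (s>=1):
  (0,0,0,0) <- {0}
  (0,0,0,1) <- {8}
  (0,0,1,1) <- {2}
  (0,1,0,1) <- {6}
  (1,0,0,1) <- {1, 3, 9}
  (1,1,0,1) <- {5}
  (1,1,1,1) <- {7}
Distinct abstract states = 7

7


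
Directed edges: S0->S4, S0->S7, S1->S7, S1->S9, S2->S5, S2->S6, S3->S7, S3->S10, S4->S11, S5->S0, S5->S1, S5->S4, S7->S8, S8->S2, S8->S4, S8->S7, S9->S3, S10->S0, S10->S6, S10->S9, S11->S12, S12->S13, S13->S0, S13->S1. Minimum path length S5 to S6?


BFS layer-by-layer from S5:
  dist 0: {S5}
  dist 1: {S0, S1, S4}
  dist 2: {S7, S9, S11}
  dist 3: {S3, S8, S12}
  dist 4: {S2, S10, S13}
  dist 5: {S6}
  -> S6 reached at distance 5
Shortest path length = 5

5


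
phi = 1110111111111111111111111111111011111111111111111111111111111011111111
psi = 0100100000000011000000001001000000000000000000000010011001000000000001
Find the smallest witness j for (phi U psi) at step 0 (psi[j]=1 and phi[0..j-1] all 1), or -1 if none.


(phi U psi) at 0: need smallest j with psi[j]=1 and phi[i]=1 for all i in [0,j).
Scan from step 0:
  step 0: phi=1, psi=0 -> continue
  step 1: psi=1 and phi held for [0,1) -> witness found
Witness step = 1

1


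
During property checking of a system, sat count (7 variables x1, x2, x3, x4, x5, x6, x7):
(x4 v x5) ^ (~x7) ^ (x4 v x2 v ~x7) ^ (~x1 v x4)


CNF with 4 clauses over 7 vars (128 assignments).
An assignment satisfies CNF iff every clause has >=1 true literal.
Check each row (bits = x1,x2,x3,x4,x5,x6,x7; clause T/F shown):
  row 0 [0000000]: clauses=FTTT -> 0
  row 1 [0000001]: clauses=FFFT -> 0
  row 2 [0000010]: clauses=FTTT -> 0
  row 3 [0000011]: clauses=FFFT -> 0
  row 4 [0000100]: clauses=TTTT -> 1
  (every remaining row is evaluated the same way; all 128 results are listed next)
Full result column, 8 rows per line (x1,x2,x3,x4 fixed per line; x5,x6,x7 runs 000..111 left to right):
  rows 0-7 [x1,x2,x3,x4=0000]: 00001010  (ones: 2)
  rows 8-15 [x1,x2,x3,x4=0001]: 10101010  (ones: 4)
  rows 16-23 [x1,x2,x3,x4=0010]: 00001010  (ones: 2)
  rows 24-31 [x1,x2,x3,x4=0011]: 10101010  (ones: 4)
  rows 32-39 [x1,x2,x3,x4=0100]: 00001010  (ones: 2)
  rows 40-47 [x1,x2,x3,x4=0101]: 10101010  (ones: 4)
  rows 48-55 [x1,x2,x3,x4=0110]: 00001010  (ones: 2)
  rows 56-63 [x1,x2,x3,x4=0111]: 10101010  (ones: 4)
  rows 64-71 [x1,x2,x3,x4=1000]: 00000000  (ones: 0)
  rows 72-79 [x1,x2,x3,x4=1001]: 10101010  (ones: 4)
  rows 80-87 [x1,x2,x3,x4=1010]: 00000000  (ones: 0)
  rows 88-95 [x1,x2,x3,x4=1011]: 10101010  (ones: 4)
  rows 96-103 [x1,x2,x3,x4=1100]: 00000000  (ones: 0)
  rows 104-111 [x1,x2,x3,x4=1101]: 10101010  (ones: 4)
  rows 112-119 [x1,x2,x3,x4=1110]: 00000000  (ones: 0)
  rows 120-127 [x1,x2,x3,x4=1111]: 10101010  (ones: 4)
Satisfying assignments = 2+4+2+4+2+4+2+4+0+4+0+4+0+4+0+4 = 40

40


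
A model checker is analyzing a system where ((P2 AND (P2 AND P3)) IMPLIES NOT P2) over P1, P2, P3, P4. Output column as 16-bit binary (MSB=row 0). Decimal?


Formula: ((P2 AND (P2 AND P3)) IMPLIES NOT P2) over P1, P2, P3, P4 (16 rows)
Evaluate each row (bits = P1,P2,P3,P4, MSB first):
  row 0 [0000]: ((0 AND (0 AND 0)) IMPLIES NOT 0) -> 1
  row 1 [0001]: ((0 AND (0 AND 0)) IMPLIES NOT 0) -> 1
  row 2 [0010]: ((0 AND (0 AND 1)) IMPLIES NOT 0) -> 1
  row 3 [0011]: ((0 AND (0 AND 1)) IMPLIES NOT 0) -> 1
  row 4 [0100]: ((1 AND (1 AND 0)) IMPLIES NOT 1) -> 1
  row 5 [0101]: ((1 AND (1 AND 0)) IMPLIES NOT 1) -> 1
  row 6 [0110]: ((1 AND (1 AND 1)) IMPLIES NOT 1) -> 0
  row 7 [0111]: ((1 AND (1 AND 1)) IMPLIES NOT 1) -> 0
  row 8 [1000]: ((0 AND (0 AND 0)) IMPLIES NOT 0) -> 1
  row 9 [1001]: ((0 AND (0 AND 0)) IMPLIES NOT 0) -> 1
  row 10 [1010]: ((0 AND (0 AND 1)) IMPLIES NOT 0) -> 1
  row 11 [1011]: ((0 AND (0 AND 1)) IMPLIES NOT 0) -> 1
  row 12 [1100]: ((1 AND (1 AND 0)) IMPLIES NOT 1) -> 1
  row 13 [1101]: ((1 AND (1 AND 0)) IMPLIES NOT 1) -> 1
  row 14 [1110]: ((1 AND (1 AND 1)) IMPLIES NOT 1) -> 0
  row 15 [1111]: ((1 AND (1 AND 1)) IMPLIES NOT 1) -> 0
Full result column, 4 rows per line (P1,P2 fixed per line; P3,P4 runs 00..11 left to right):
  rows 0-3 [P1,P2=00]: 1111  = hex F
  rows 4-7 [P1,P2=01]: 1100  = hex C
  rows 8-11 [P1,P2=10]: 1111  = hex F
  rows 12-15 [P1,P2=11]: 1100  = hex C
Output column (row 0 .. row 15) = 1111110011111100
Output column grouped in 4s = 1111 1100 1111 1100 = 0xFCFC
Convert to decimal digit by digit (value = value*16 + digit):
  F -> 15
  15*16 + 12 (C) = 252
  252*16 + 15 (F) = 4047
  4047*16 + 12 (C) = 64764
Decimal = 64764

64764


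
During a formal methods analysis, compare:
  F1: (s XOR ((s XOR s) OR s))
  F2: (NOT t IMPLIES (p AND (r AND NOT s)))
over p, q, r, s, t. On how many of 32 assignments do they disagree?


F1 = (s XOR ((s XOR s) OR s))
F2 = (NOT t IMPLIES (p AND (r AND NOT s)))
Evaluate both on each of 32 rows (bits = p,q,r,s,t):
  row 0 [00000]: F1=0 F2=0 -> 0
  row 1 [00001]: F1=0 F2=1 (differ) -> 1
  row 2 [00010]: F1=0 F2=0 -> 0
  row 3 [00011]: F1=0 F2=1 (differ) -> 1
  row 4 [00100]: F1=0 F2=0 -> 0
  row 5 [00101]: F1=0 F2=1 (differ) -> 1
  row 6 [00110]: F1=0 F2=0 -> 0
  row 7 [00111]: F1=0 F2=1 (differ) -> 1
  row 8 [01000]: F1=0 F2=0 -> 0
  row 9 [01001]: F1=0 F2=1 (differ) -> 1
  row 10 [01010]: F1=0 F2=0 -> 0
  row 11 [01011]: F1=0 F2=1 (differ) -> 1
  row 12 [01100]: F1=0 F2=0 -> 0
  row 13 [01101]: F1=0 F2=1 (differ) -> 1
  row 14 [01110]: F1=0 F2=0 -> 0
  row 15 [01111]: F1=0 F2=1 (differ) -> 1
  row 16 [10000]: F1=0 F2=0 -> 0
  row 17 [10001]: F1=0 F2=1 (differ) -> 1
  row 18 [10010]: F1=0 F2=0 -> 0
  row 19 [10011]: F1=0 F2=1 (differ) -> 1
  row 20 [10100]: F1=0 F2=1 (differ) -> 1
  row 21 [10101]: F1=0 F2=1 (differ) -> 1
  row 22 [10110]: F1=0 F2=0 -> 0
  row 23 [10111]: F1=0 F2=1 (differ) -> 1
  row 24 [11000]: F1=0 F2=0 -> 0
  row 25 [11001]: F1=0 F2=1 (differ) -> 1
  row 26 [11010]: F1=0 F2=0 -> 0
  row 27 [11011]: F1=0 F2=1 (differ) -> 1
  row 28 [11100]: F1=0 F2=1 (differ) -> 1
  row 29 [11101]: F1=0 F2=1 (differ) -> 1
  row 30 [11110]: F1=0 F2=0 -> 0
  row 31 [11111]: F1=0 F2=1 (differ) -> 1
Full result column, 8 rows per line (p,q fixed per line; r,s,t runs 000..111 left to right):
  rows 0-7 [p,q=00]: 01010101  (ones: 4)
  rows 8-15 [p,q=01]: 01010101  (ones: 4)
  rows 16-23 [p,q=10]: 01011101  (ones: 5)
  rows 24-31 [p,q=11]: 01011101  (ones: 5)
Disagreements = 4+4+5+5 = 18

18


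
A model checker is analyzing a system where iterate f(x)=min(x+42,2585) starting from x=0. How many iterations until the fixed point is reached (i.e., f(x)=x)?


Step 1: x=0, cap=2585, increment=42
Step 2: x grows by 42 each step until capped at 2585; fixed point is x=2585
Step 3: iterations = ceil(2585/42) = 62

62


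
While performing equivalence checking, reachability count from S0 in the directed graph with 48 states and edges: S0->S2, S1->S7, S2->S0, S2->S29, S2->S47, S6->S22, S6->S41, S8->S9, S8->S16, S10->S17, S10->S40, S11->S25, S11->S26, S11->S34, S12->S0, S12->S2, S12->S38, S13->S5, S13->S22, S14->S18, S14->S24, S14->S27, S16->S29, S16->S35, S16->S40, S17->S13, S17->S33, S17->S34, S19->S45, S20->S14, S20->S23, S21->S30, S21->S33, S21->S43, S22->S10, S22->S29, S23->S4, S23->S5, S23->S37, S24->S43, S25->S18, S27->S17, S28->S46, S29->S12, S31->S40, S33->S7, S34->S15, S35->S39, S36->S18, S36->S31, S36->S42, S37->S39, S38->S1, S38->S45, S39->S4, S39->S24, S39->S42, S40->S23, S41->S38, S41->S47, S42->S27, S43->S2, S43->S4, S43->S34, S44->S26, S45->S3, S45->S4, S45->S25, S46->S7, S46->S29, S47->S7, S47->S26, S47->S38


BFS from S0:
  layer 0: {S0}
  layer 1: {S2}
  layer 2: {S29, S47}
  layer 3: {S7, S12, S26, S38}
  layer 4: {S1, S45}
  layer 5: {S3, S4, S25}
  layer 6: {S18}
Reachable set: {S0, S1, S2, S3, S4, S7, S12, S18, S25, S26, S29, S38, S45, S47}
Count = 14

14


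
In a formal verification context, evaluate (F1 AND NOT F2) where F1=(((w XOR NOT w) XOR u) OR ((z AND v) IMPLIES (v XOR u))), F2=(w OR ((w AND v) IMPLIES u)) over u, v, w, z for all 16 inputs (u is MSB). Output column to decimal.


F1 = (((w XOR NOT w) XOR u) OR ((z AND v) IMPLIES (v XOR u)))
F2 = (w OR ((w AND v) IMPLIES u))
Counterexample to F1=>F2 is where F1=1 and F2=0.
Evaluate each row (bits = u,v,w,z, MSB first):
  row 0 [0000]: F1=1 F2=1 -> F1&~F2 -> 0
  row 1 [0001]: F1=1 F2=1 -> F1&~F2 -> 0
  row 2 [0010]: F1=1 F2=1 -> F1&~F2 -> 0
  row 3 [0011]: F1=1 F2=1 -> F1&~F2 -> 0
  row 4 [0100]: F1=1 F2=1 -> F1&~F2 -> 0
  row 5 [0101]: F1=1 F2=1 -> F1&~F2 -> 0
  row 6 [0110]: F1=1 F2=1 -> F1&~F2 -> 0
  row 7 [0111]: F1=1 F2=1 -> F1&~F2 -> 0
  row 8 [1000]: F1=1 F2=1 -> F1&~F2 -> 0
  row 9 [1001]: F1=1 F2=1 -> F1&~F2 -> 0
  row 10 [1010]: F1=1 F2=1 -> F1&~F2 -> 0
  row 11 [1011]: F1=1 F2=1 -> F1&~F2 -> 0
  row 12 [1100]: F1=1 F2=1 -> F1&~F2 -> 0
  row 13 [1101]: F1=0 F2=1 -> F1&~F2 -> 0
  row 14 [1110]: F1=1 F2=1 -> F1&~F2 -> 0
  row 15 [1111]: F1=0 F2=1 -> F1&~F2 -> 0
Full result column, 4 rows per line (u,v fixed per line; w,z runs 00..11 left to right):
  rows 0-3 [u,v=00]: 0000  = hex 0
  rows 4-7 [u,v=01]: 0000  = hex 0
  rows 8-11 [u,v=10]: 0000  = hex 0
  rows 12-15 [u,v=11]: 0000  = hex 0
Counterexample vector (row 0 .. row 15) = 0000000000000000
Output column grouped in 4s = 0000 0000 0000 0000 = 0x0000
Convert to decimal digit by digit (value = value*16 + digit):
  0 -> 0
  0*16 + 0 = 0
  0*16 + 0 = 0
  0*16 + 0 = 0
Decimal = 0

0


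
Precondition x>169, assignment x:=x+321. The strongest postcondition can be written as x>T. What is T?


Formula: sp(P, x:=E) = exists old_x. (x = E[old_x/x]) AND P[old_x/x] (old_x is the value of x before the assignment; eliminate old_x by solving x = E[old_x/x] for old_x)
Step 1: Precondition P: x>169, i.e. old_x > 169
Step 2: Assignment gives x = old_x + 321, so old_x = x - 321
Step 3: Substitute into P: x - 321 > 169
Step 4: Simplify: x > 169+321 = 490

490


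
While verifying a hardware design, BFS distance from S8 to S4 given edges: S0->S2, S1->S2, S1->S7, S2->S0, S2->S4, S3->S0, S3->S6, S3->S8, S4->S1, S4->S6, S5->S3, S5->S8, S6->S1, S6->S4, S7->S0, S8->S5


BFS layer-by-layer from S8:
  dist 0: {S8}
  dist 1: {S5}
  dist 2: {S3}
  dist 3: {S0, S6}
  dist 4: {S1, S2, S4}
  -> S4 reached at distance 4
Shortest path length = 4

4


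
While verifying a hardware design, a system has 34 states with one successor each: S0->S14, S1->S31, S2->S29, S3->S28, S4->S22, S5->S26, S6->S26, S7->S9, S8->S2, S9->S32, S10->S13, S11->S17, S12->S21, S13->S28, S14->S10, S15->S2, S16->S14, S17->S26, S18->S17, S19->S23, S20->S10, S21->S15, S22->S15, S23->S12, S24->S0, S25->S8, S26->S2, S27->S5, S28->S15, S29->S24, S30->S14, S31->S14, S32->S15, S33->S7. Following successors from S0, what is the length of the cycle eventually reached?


Trace from S0 until a state repeats:
  S0 -> S14 -> S10 -> S13 -> S28 -> S15 -> S2 -> S29 -> S24 -> S0
S0 first seen at step 0, revisited at step 9.
Cycle length = 9 - 0 = 9

9


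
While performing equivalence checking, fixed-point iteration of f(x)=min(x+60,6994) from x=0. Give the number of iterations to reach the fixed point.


Step 1: x=0, cap=6994, increment=60
Step 2: x grows by 60 each step until capped at 6994; fixed point is x=6994
Step 3: iterations = ceil(6994/60) = 117

117


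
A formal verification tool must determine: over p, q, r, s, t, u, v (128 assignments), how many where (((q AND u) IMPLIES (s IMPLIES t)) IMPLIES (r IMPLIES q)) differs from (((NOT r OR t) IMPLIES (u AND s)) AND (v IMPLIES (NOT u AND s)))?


F1 = (((q AND u) IMPLIES (s IMPLIES t)) IMPLIES (r IMPLIES q))
F2 = (((NOT r OR t) IMPLIES (u AND s)) AND (v IMPLIES (NOT u AND s)))
Evaluate both on each of 128 rows (bits = p,q,r,s,t,u,v):
  row 0 [0000000]: F1=1 F2=0 (differ) -> 1
  row 1 [0000001]: F1=1 F2=0 (differ) -> 1
  row 2 [0000010]: F1=1 F2=0 (differ) -> 1
  row 3 [0000011]: F1=1 F2=0 (differ) -> 1
  row 4 [0000100]: F1=1 F2=0 (differ) -> 1
  (every remaining row is evaluated the same way; all 128 results are listed next)
Full result column, 8 rows per line (p,q,r,s fixed per line; t,u,v runs 000..111 left to right):
  rows 0-7 [p,q,r,s=0000]: 11111111  (ones: 8)
  rows 8-15 [p,q,r,s=0001]: 11011101  (ones: 6)
  rows 16-23 [p,q,r,s=0010]: 10100000  (ones: 2)
  rows 24-31 [p,q,r,s=0011]: 11100010  (ones: 4)
  rows 32-39 [p,q,r,s=0100]: 11111111  (ones: 8)
  rows 40-47 [p,q,r,s=0101]: 11011101  (ones: 6)
  rows 48-55 [p,q,r,s=0110]: 01011111  (ones: 6)
  rows 56-63 [p,q,r,s=0111]: 00011101  (ones: 4)
  rows 64-71 [p,q,r,s=1000]: 11111111  (ones: 8)
  rows 72-79 [p,q,r,s=1001]: 11011101  (ones: 6)
  rows 80-87 [p,q,r,s=1010]: 10100000  (ones: 2)
  rows 88-95 [p,q,r,s=1011]: 11100010  (ones: 4)
  rows 96-103 [p,q,r,s=1100]: 11111111  (ones: 8)
  rows 104-111 [p,q,r,s=1101]: 11011101  (ones: 6)
  rows 112-119 [p,q,r,s=1110]: 01011111  (ones: 6)
  rows 120-127 [p,q,r,s=1111]: 00011101  (ones: 4)
Disagreements = 8+6+2+4+8+6+6+4+8+6+2+4+8+6+6+4 = 88

88


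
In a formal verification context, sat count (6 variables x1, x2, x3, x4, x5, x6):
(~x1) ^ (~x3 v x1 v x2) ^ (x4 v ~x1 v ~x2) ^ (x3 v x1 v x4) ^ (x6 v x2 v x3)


CNF with 5 clauses over 6 vars (64 assignments).
An assignment satisfies CNF iff every clause has >=1 true literal.
Check each row (bits = x1,x2,x3,x4,x5,x6; clause T/F shown):
  row 0 [000000]: clauses=TTTFF -> 0
  row 1 [000001]: clauses=TTTFT -> 0
  row 2 [000010]: clauses=TTTFF -> 0
  row 3 [000011]: clauses=TTTFT -> 0
  row 4 [000100]: clauses=TTTTF -> 0
  (every remaining row is evaluated the same way; all 64 results are listed next)
Full result column, 8 rows per line (x1,x2,x3 fixed per line; x4,x5,x6 runs 000..111 left to right):
  rows 0-7 [x1,x2,x3=000]: 00000101  (ones: 2)
  rows 8-15 [x1,x2,x3=001]: 00000000  (ones: 0)
  rows 16-23 [x1,x2,x3=010]: 00001111  (ones: 4)
  rows 24-31 [x1,x2,x3=011]: 11111111  (ones: 8)
  rows 32-39 [x1,x2,x3=100]: 00000000  (ones: 0)
  rows 40-47 [x1,x2,x3=101]: 00000000  (ones: 0)
  rows 48-55 [x1,x2,x3=110]: 00000000  (ones: 0)
  rows 56-63 [x1,x2,x3=111]: 00000000  (ones: 0)
Satisfying assignments = 2+0+4+8+0+0+0+0 = 14

14


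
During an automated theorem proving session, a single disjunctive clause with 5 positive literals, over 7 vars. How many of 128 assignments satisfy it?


Step 1: Total=2^7=128
Step 2: Unsat when all 5 false: 2^2=4
Step 3: Sat=128-4=124

124


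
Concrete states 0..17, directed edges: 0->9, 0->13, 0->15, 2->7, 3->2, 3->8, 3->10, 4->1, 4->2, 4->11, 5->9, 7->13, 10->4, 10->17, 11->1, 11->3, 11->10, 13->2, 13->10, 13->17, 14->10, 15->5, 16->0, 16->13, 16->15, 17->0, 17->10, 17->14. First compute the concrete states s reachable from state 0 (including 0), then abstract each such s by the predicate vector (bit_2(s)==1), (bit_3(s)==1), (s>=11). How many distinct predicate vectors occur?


BFS from 0:
Concrete reachable: {0, 1, 2, 3, 4, 5, 7, 8, 9, 10, 11, 13, 14, 15, 17}
Abstract via predicates (bit_2(s)==1), (bit_3(s)==1), (s>=11):
  (0,0,0) <- {0, 1, 2, 3}
  (0,0,1) <- {17}
  (0,1,0) <- {8, 9, 10}
  (0,1,1) <- {11}
  (1,0,0) <- {4, 5, 7}
  (1,1,1) <- {13, 14, 15}
Distinct abstract states = 6

6


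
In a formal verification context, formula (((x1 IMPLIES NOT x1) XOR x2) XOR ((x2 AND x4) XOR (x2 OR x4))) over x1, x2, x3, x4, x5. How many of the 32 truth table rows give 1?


Formula: (((x1 IMPLIES NOT x1) XOR x2) XOR ((x2 AND x4) XOR (x2 OR x4))) over 5 vars (32 rows)
Evaluate each row (x1, x2, x3, x4, x5 as bits, MSB first):
  row 0 [00000]: (((0 IMPLIES NOT 0) XOR 0) XOR ((0 AND 0) XOR (0 OR 0))) -> 1
  row 1 [00001]: (((0 IMPLIES NOT 0) XOR 0) XOR ((0 AND 0) XOR (0 OR 0))) -> 1
  row 2 [00010]: (((0 IMPLIES NOT 0) XOR 0) XOR ((0 AND 1) XOR (0 OR 1))) -> 0
  row 3 [00011]: (((0 IMPLIES NOT 0) XOR 0) XOR ((0 AND 1) XOR (0 OR 1))) -> 0
  row 4 [00100]: (((0 IMPLIES NOT 0) XOR 0) XOR ((0 AND 0) XOR (0 OR 0))) -> 1
  row 5 [00101]: (((0 IMPLIES NOT 0) XOR 0) XOR ((0 AND 0) XOR (0 OR 0))) -> 1
  row 6 [00110]: (((0 IMPLIES NOT 0) XOR 0) XOR ((0 AND 1) XOR (0 OR 1))) -> 0
  row 7 [00111]: (((0 IMPLIES NOT 0) XOR 0) XOR ((0 AND 1) XOR (0 OR 1))) -> 0
  row 8 [01000]: (((0 IMPLIES NOT 0) XOR 1) XOR ((1 AND 0) XOR (1 OR 0))) -> 1
  row 9 [01001]: (((0 IMPLIES NOT 0) XOR 1) XOR ((1 AND 0) XOR (1 OR 0))) -> 1
  row 10 [01010]: (((0 IMPLIES NOT 0) XOR 1) XOR ((1 AND 1) XOR (1 OR 1))) -> 0
  row 11 [01011]: (((0 IMPLIES NOT 0) XOR 1) XOR ((1 AND 1) XOR (1 OR 1))) -> 0
  row 12 [01100]: (((0 IMPLIES NOT 0) XOR 1) XOR ((1 AND 0) XOR (1 OR 0))) -> 1
  row 13 [01101]: (((0 IMPLIES NOT 0) XOR 1) XOR ((1 AND 0) XOR (1 OR 0))) -> 1
  row 14 [01110]: (((0 IMPLIES NOT 0) XOR 1) XOR ((1 AND 1) XOR (1 OR 1))) -> 0
  row 15 [01111]: (((0 IMPLIES NOT 0) XOR 1) XOR ((1 AND 1) XOR (1 OR 1))) -> 0
  row 16 [10000]: (((1 IMPLIES NOT 1) XOR 0) XOR ((0 AND 0) XOR (0 OR 0))) -> 0
  row 17 [10001]: (((1 IMPLIES NOT 1) XOR 0) XOR ((0 AND 0) XOR (0 OR 0))) -> 0
  row 18 [10010]: (((1 IMPLIES NOT 1) XOR 0) XOR ((0 AND 1) XOR (0 OR 1))) -> 1
  row 19 [10011]: (((1 IMPLIES NOT 1) XOR 0) XOR ((0 AND 1) XOR (0 OR 1))) -> 1
  row 20 [10100]: (((1 IMPLIES NOT 1) XOR 0) XOR ((0 AND 0) XOR (0 OR 0))) -> 0
  row 21 [10101]: (((1 IMPLIES NOT 1) XOR 0) XOR ((0 AND 0) XOR (0 OR 0))) -> 0
  row 22 [10110]: (((1 IMPLIES NOT 1) XOR 0) XOR ((0 AND 1) XOR (0 OR 1))) -> 1
  row 23 [10111]: (((1 IMPLIES NOT 1) XOR 0) XOR ((0 AND 1) XOR (0 OR 1))) -> 1
  row 24 [11000]: (((1 IMPLIES NOT 1) XOR 1) XOR ((1 AND 0) XOR (1 OR 0))) -> 0
  row 25 [11001]: (((1 IMPLIES NOT 1) XOR 1) XOR ((1 AND 0) XOR (1 OR 0))) -> 0
  row 26 [11010]: (((1 IMPLIES NOT 1) XOR 1) XOR ((1 AND 1) XOR (1 OR 1))) -> 1
  row 27 [11011]: (((1 IMPLIES NOT 1) XOR 1) XOR ((1 AND 1) XOR (1 OR 1))) -> 1
  row 28 [11100]: (((1 IMPLIES NOT 1) XOR 1) XOR ((1 AND 0) XOR (1 OR 0))) -> 0
  row 29 [11101]: (((1 IMPLIES NOT 1) XOR 1) XOR ((1 AND 0) XOR (1 OR 0))) -> 0
  row 30 [11110]: (((1 IMPLIES NOT 1) XOR 1) XOR ((1 AND 1) XOR (1 OR 1))) -> 1
  row 31 [11111]: (((1 IMPLIES NOT 1) XOR 1) XOR ((1 AND 1) XOR (1 OR 1))) -> 1
Full result column, 8 rows per line (x1,x2 fixed per line; x3,x4,x5 runs 000..111 left to right):
  rows 0-7 [x1,x2=00]: 11001100  (ones: 4)
  rows 8-15 [x1,x2=01]: 11001100  (ones: 4)
  rows 16-23 [x1,x2=10]: 00110011  (ones: 4)
  rows 24-31 [x1,x2=11]: 00110011  (ones: 4)
Count of 1-rows = 4+4+4+4 = 16

16


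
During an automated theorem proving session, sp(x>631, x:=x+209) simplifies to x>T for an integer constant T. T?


Formula: sp(P, x:=E) = exists old_x. (x = E[old_x/x]) AND P[old_x/x] (old_x is the value of x before the assignment; eliminate old_x by solving x = E[old_x/x] for old_x)
Step 1: Precondition P: x>631, i.e. old_x > 631
Step 2: Assignment gives x = old_x + 209, so old_x = x - 209
Step 3: Substitute into P: x - 209 > 631
Step 4: Simplify: x > 631+209 = 840

840


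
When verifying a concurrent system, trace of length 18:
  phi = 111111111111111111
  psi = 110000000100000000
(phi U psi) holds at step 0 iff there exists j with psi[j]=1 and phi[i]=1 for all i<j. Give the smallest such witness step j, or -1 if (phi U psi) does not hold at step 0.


(phi U psi) at 0: need smallest j with psi[j]=1 and phi[i]=1 for all i in [0,j).
Scan from step 0:
  step 0: psi=1 and phi held for [0,0) -> witness found
Witness step = 0

0


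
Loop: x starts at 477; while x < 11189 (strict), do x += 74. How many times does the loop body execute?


Step 1: x goes from 477 toward 11189 by 74; the body runs while x<11189, so iterations = ceil((bound-start)/step)
Step 2: Distance=10712
Step 3: ceil(10712/74)=145

145


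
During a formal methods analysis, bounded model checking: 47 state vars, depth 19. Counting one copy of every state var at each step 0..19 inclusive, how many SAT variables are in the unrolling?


BMC unrolls to depth k, creating one copy of each state var for steps 0..k.
Step count = 19 + 1 = 20 (steps 0 through 19)
Vars per step = 47
Total = 47 * 20 = 940

940


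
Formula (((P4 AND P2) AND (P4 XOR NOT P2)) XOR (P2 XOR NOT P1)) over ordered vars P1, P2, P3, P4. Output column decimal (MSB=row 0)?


Formula: (((P4 AND P2) AND (P4 XOR NOT P2)) XOR (P2 XOR NOT P1)) over P1, P2, P3, P4 (16 rows)
Evaluate each row (bits = P1,P2,P3,P4, MSB first):
  row 0 [0000]: (((0 AND 0) AND (0 XOR NOT 0)) XOR (0 XOR NOT 0)) -> 1
  row 1 [0001]: (((1 AND 0) AND (1 XOR NOT 0)) XOR (0 XOR NOT 0)) -> 1
  row 2 [0010]: (((0 AND 0) AND (0 XOR NOT 0)) XOR (0 XOR NOT 0)) -> 1
  row 3 [0011]: (((1 AND 0) AND (1 XOR NOT 0)) XOR (0 XOR NOT 0)) -> 1
  row 4 [0100]: (((0 AND 1) AND (0 XOR NOT 1)) XOR (1 XOR NOT 0)) -> 0
  row 5 [0101]: (((1 AND 1) AND (1 XOR NOT 1)) XOR (1 XOR NOT 0)) -> 1
  row 6 [0110]: (((0 AND 1) AND (0 XOR NOT 1)) XOR (1 XOR NOT 0)) -> 0
  row 7 [0111]: (((1 AND 1) AND (1 XOR NOT 1)) XOR (1 XOR NOT 0)) -> 1
  row 8 [1000]: (((0 AND 0) AND (0 XOR NOT 0)) XOR (0 XOR NOT 1)) -> 0
  row 9 [1001]: (((1 AND 0) AND (1 XOR NOT 0)) XOR (0 XOR NOT 1)) -> 0
  row 10 [1010]: (((0 AND 0) AND (0 XOR NOT 0)) XOR (0 XOR NOT 1)) -> 0
  row 11 [1011]: (((1 AND 0) AND (1 XOR NOT 0)) XOR (0 XOR NOT 1)) -> 0
  row 12 [1100]: (((0 AND 1) AND (0 XOR NOT 1)) XOR (1 XOR NOT 1)) -> 1
  row 13 [1101]: (((1 AND 1) AND (1 XOR NOT 1)) XOR (1 XOR NOT 1)) -> 0
  row 14 [1110]: (((0 AND 1) AND (0 XOR NOT 1)) XOR (1 XOR NOT 1)) -> 1
  row 15 [1111]: (((1 AND 1) AND (1 XOR NOT 1)) XOR (1 XOR NOT 1)) -> 0
Full result column, 4 rows per line (P1,P2 fixed per line; P3,P4 runs 00..11 left to right):
  rows 0-3 [P1,P2=00]: 1111  = hex F
  rows 4-7 [P1,P2=01]: 0101  = hex 5
  rows 8-11 [P1,P2=10]: 0000  = hex 0
  rows 12-15 [P1,P2=11]: 1010  = hex A
Output column (row 0 .. row 15) = 1111010100001010
Output column grouped in 4s = 1111 0101 0000 1010 = 0xF50A
Convert to decimal digit by digit (value = value*16 + digit):
  F -> 15
  15*16 + 5 = 245
  245*16 + 0 = 3920
  3920*16 + 10 (A) = 62730
Decimal = 62730

62730


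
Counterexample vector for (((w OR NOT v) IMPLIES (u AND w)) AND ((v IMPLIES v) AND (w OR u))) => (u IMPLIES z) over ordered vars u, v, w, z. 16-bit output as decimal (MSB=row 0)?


F1 = (((w OR NOT v) IMPLIES (u AND w)) AND ((v IMPLIES v) AND (w OR u)))
F2 = (u IMPLIES z)
Counterexample to F1=>F2 is where F1=1 and F2=0.
Evaluate each row (bits = u,v,w,z, MSB first):
  row 0 [0000]: F1=0 F2=1 -> F1&~F2 -> 0
  row 1 [0001]: F1=0 F2=1 -> F1&~F2 -> 0
  row 2 [0010]: F1=0 F2=1 -> F1&~F2 -> 0
  row 3 [0011]: F1=0 F2=1 -> F1&~F2 -> 0
  row 4 [0100]: F1=0 F2=1 -> F1&~F2 -> 0
  row 5 [0101]: F1=0 F2=1 -> F1&~F2 -> 0
  row 6 [0110]: F1=0 F2=1 -> F1&~F2 -> 0
  row 7 [0111]: F1=0 F2=1 -> F1&~F2 -> 0
  row 8 [1000]: F1=0 F2=0 -> F1&~F2 -> 0
  row 9 [1001]: F1=0 F2=1 -> F1&~F2 -> 0
  row 10 [1010]: F1=1 F2=0 -> F1&~F2 -> 1
  row 11 [1011]: F1=1 F2=1 -> F1&~F2 -> 0
  row 12 [1100]: F1=1 F2=0 -> F1&~F2 -> 1
  row 13 [1101]: F1=1 F2=1 -> F1&~F2 -> 0
  row 14 [1110]: F1=1 F2=0 -> F1&~F2 -> 1
  row 15 [1111]: F1=1 F2=1 -> F1&~F2 -> 0
Full result column, 4 rows per line (u,v fixed per line; w,z runs 00..11 left to right):
  rows 0-3 [u,v=00]: 0000  = hex 0
  rows 4-7 [u,v=01]: 0000  = hex 0
  rows 8-11 [u,v=10]: 0010  = hex 2
  rows 12-15 [u,v=11]: 1010  = hex A
Counterexample vector (row 0 .. row 15) = 0000000000101010
Output column grouped in 4s = 0000 0000 0010 1010 = 0x002A
Convert to decimal digit by digit (value = value*16 + digit):
  0 -> 0
  0*16 + 0 = 0
  0*16 + 2 = 2
  2*16 + 10 (A) = 42
Decimal = 42

42


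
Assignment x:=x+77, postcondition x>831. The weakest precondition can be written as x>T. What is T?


Formula: wp(x:=E, P) = P[E/x] (substitute E for x in postcondition)
Step 1: Postcondition: x>831
Step 2: Substitute x+77 for x: x+77>831
Step 3: Solve for x: x > 831-77 = 754

754


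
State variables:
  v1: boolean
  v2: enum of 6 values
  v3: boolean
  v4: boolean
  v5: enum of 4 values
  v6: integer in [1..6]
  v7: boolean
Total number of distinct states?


State space = product of domain sizes of all variables.
Domain sizes:
  v1 (boolean): 2
  v2 (enum of 6 values): 6
  v3 (boolean): 2
  v4 (boolean): 2
  v5 (enum of 4 values): 4
  v6 (integer in [1..6]): 6
  v7 (boolean): 2
Product = 2 * 6 * 2 * 2 * 4 * 6 * 2 = 2304

2304


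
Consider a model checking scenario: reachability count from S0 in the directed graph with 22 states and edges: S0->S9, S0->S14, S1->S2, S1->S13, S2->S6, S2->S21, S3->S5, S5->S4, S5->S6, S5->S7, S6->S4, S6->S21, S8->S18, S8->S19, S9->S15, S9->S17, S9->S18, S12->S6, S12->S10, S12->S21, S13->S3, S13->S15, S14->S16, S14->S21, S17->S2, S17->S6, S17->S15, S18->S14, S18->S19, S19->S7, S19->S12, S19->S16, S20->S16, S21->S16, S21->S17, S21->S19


BFS from S0:
  layer 0: {S0}
  layer 1: {S9, S14}
  layer 2: {S15, S16, S17, S18, S21}
  layer 3: {S2, S6, S19}
  layer 4: {S4, S7, S12}
  layer 5: {S10}
Reachable set: {S0, S2, S4, S6, S7, S9, S10, S12, S14, S15, S16, S17, S18, S19, S21}
Count = 15

15


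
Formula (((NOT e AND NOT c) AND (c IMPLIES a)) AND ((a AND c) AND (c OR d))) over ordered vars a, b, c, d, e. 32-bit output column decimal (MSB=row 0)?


Formula: (((NOT e AND NOT c) AND (c IMPLIES a)) AND ((a AND c) AND (c OR d))) over a, b, c, d, e (32 rows)
Evaluate each row (bits = a,b,c,d,e, MSB first):
  row 0 [00000]: (((NOT 0 AND NOT 0) AND (0 IMPLIES 0)) AND ((0 AND 0) AND (0 OR 0))) -> 0
  row 1 [00001]: (((NOT 1 AND NOT 0) AND (0 IMPLIES 0)) AND ((0 AND 0) AND (0 OR 0))) -> 0
  row 2 [00010]: (((NOT 0 AND NOT 0) AND (0 IMPLIES 0)) AND ((0 AND 0) AND (0 OR 1))) -> 0
  row 3 [00011]: (((NOT 1 AND NOT 0) AND (0 IMPLIES 0)) AND ((0 AND 0) AND (0 OR 1))) -> 0
  row 4 [00100]: (((NOT 0 AND NOT 1) AND (1 IMPLIES 0)) AND ((0 AND 1) AND (1 OR 0))) -> 0
  row 5 [00101]: (((NOT 1 AND NOT 1) AND (1 IMPLIES 0)) AND ((0 AND 1) AND (1 OR 0))) -> 0
  row 6 [00110]: (((NOT 0 AND NOT 1) AND (1 IMPLIES 0)) AND ((0 AND 1) AND (1 OR 1))) -> 0
  row 7 [00111]: (((NOT 1 AND NOT 1) AND (1 IMPLIES 0)) AND ((0 AND 1) AND (1 OR 1))) -> 0
  row 8 [01000]: (((NOT 0 AND NOT 0) AND (0 IMPLIES 0)) AND ((0 AND 0) AND (0 OR 0))) -> 0
  row 9 [01001]: (((NOT 1 AND NOT 0) AND (0 IMPLIES 0)) AND ((0 AND 0) AND (0 OR 0))) -> 0
  row 10 [01010]: (((NOT 0 AND NOT 0) AND (0 IMPLIES 0)) AND ((0 AND 0) AND (0 OR 1))) -> 0
  row 11 [01011]: (((NOT 1 AND NOT 0) AND (0 IMPLIES 0)) AND ((0 AND 0) AND (0 OR 1))) -> 0
  row 12 [01100]: (((NOT 0 AND NOT 1) AND (1 IMPLIES 0)) AND ((0 AND 1) AND (1 OR 0))) -> 0
  row 13 [01101]: (((NOT 1 AND NOT 1) AND (1 IMPLIES 0)) AND ((0 AND 1) AND (1 OR 0))) -> 0
  row 14 [01110]: (((NOT 0 AND NOT 1) AND (1 IMPLIES 0)) AND ((0 AND 1) AND (1 OR 1))) -> 0
  row 15 [01111]: (((NOT 1 AND NOT 1) AND (1 IMPLIES 0)) AND ((0 AND 1) AND (1 OR 1))) -> 0
  row 16 [10000]: (((NOT 0 AND NOT 0) AND (0 IMPLIES 1)) AND ((1 AND 0) AND (0 OR 0))) -> 0
  row 17 [10001]: (((NOT 1 AND NOT 0) AND (0 IMPLIES 1)) AND ((1 AND 0) AND (0 OR 0))) -> 0
  row 18 [10010]: (((NOT 0 AND NOT 0) AND (0 IMPLIES 1)) AND ((1 AND 0) AND (0 OR 1))) -> 0
  row 19 [10011]: (((NOT 1 AND NOT 0) AND (0 IMPLIES 1)) AND ((1 AND 0) AND (0 OR 1))) -> 0
  row 20 [10100]: (((NOT 0 AND NOT 1) AND (1 IMPLIES 1)) AND ((1 AND 1) AND (1 OR 0))) -> 0
  row 21 [10101]: (((NOT 1 AND NOT 1) AND (1 IMPLIES 1)) AND ((1 AND 1) AND (1 OR 0))) -> 0
  row 22 [10110]: (((NOT 0 AND NOT 1) AND (1 IMPLIES 1)) AND ((1 AND 1) AND (1 OR 1))) -> 0
  row 23 [10111]: (((NOT 1 AND NOT 1) AND (1 IMPLIES 1)) AND ((1 AND 1) AND (1 OR 1))) -> 0
  row 24 [11000]: (((NOT 0 AND NOT 0) AND (0 IMPLIES 1)) AND ((1 AND 0) AND (0 OR 0))) -> 0
  row 25 [11001]: (((NOT 1 AND NOT 0) AND (0 IMPLIES 1)) AND ((1 AND 0) AND (0 OR 0))) -> 0
  row 26 [11010]: (((NOT 0 AND NOT 0) AND (0 IMPLIES 1)) AND ((1 AND 0) AND (0 OR 1))) -> 0
  row 27 [11011]: (((NOT 1 AND NOT 0) AND (0 IMPLIES 1)) AND ((1 AND 0) AND (0 OR 1))) -> 0
  row 28 [11100]: (((NOT 0 AND NOT 1) AND (1 IMPLIES 1)) AND ((1 AND 1) AND (1 OR 0))) -> 0
  row 29 [11101]: (((NOT 1 AND NOT 1) AND (1 IMPLIES 1)) AND ((1 AND 1) AND (1 OR 0))) -> 0
  row 30 [11110]: (((NOT 0 AND NOT 1) AND (1 IMPLIES 1)) AND ((1 AND 1) AND (1 OR 1))) -> 0
  row 31 [11111]: (((NOT 1 AND NOT 1) AND (1 IMPLIES 1)) AND ((1 AND 1) AND (1 OR 1))) -> 0
Full result column, 4 rows per line (a,b,c fixed per line; d,e runs 00..11 left to right):
  rows 0-3 [a,b,c=000]: 0000  = hex 0
  rows 4-7 [a,b,c=001]: 0000  = hex 0
  rows 8-11 [a,b,c=010]: 0000  = hex 0
  rows 12-15 [a,b,c=011]: 0000  = hex 0
  rows 16-19 [a,b,c=100]: 0000  = hex 0
  rows 20-23 [a,b,c=101]: 0000  = hex 0
  rows 24-27 [a,b,c=110]: 0000  = hex 0
  rows 28-31 [a,b,c=111]: 0000  = hex 0
Output column (row 0 .. row 31) = 00000000000000000000000000000000
Output column grouped in 4s = 0000 0000 0000 0000 0000 0000 0000 0000 = 0x00000000
Convert to decimal digit by digit (value = value*16 + digit):
  0 -> 0
  0*16 + 0 = 0
  0*16 + 0 = 0
  0*16 + 0 = 0
  0*16 + 0 = 0
  0*16 + 0 = 0
  0*16 + 0 = 0
  0*16 + 0 = 0
Decimal = 0

0


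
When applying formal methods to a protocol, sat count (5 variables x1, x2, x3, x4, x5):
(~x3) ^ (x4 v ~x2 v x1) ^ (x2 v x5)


CNF with 3 clauses over 5 vars (32 assignments).
An assignment satisfies CNF iff every clause has >=1 true literal.
Check each row (bits = x1,x2,x3,x4,x5; clause T/F shown):
  row 0 [00000]: clauses=TTF -> 0
  row 1 [00001]: clauses=TTT -> 1
  row 2 [00010]: clauses=TTF -> 0
  row 3 [00011]: clauses=TTT -> 1
  row 4 [00100]: clauses=FTF -> 0
  row 5 [00101]: clauses=FTT -> 0
  row 6 [00110]: clauses=FTF -> 0
  row 7 [00111]: clauses=FTT -> 0
  row 8 [01000]: clauses=TFT -> 0
  row 9 [01001]: clauses=TFT -> 0
  row 10 [01010]: clauses=TTT -> 1
  row 11 [01011]: clauses=TTT -> 1
  row 12 [01100]: clauses=FFT -> 0
  row 13 [01101]: clauses=FFT -> 0
  row 14 [01110]: clauses=FTT -> 0
  row 15 [01111]: clauses=FTT -> 0
  row 16 [10000]: clauses=TTF -> 0
  row 17 [10001]: clauses=TTT -> 1
  row 18 [10010]: clauses=TTF -> 0
  row 19 [10011]: clauses=TTT -> 1
  row 20 [10100]: clauses=FTF -> 0
  row 21 [10101]: clauses=FTT -> 0
  row 22 [10110]: clauses=FTF -> 0
  row 23 [10111]: clauses=FTT -> 0
  row 24 [11000]: clauses=TTT -> 1
  row 25 [11001]: clauses=TTT -> 1
  row 26 [11010]: clauses=TTT -> 1
  row 27 [11011]: clauses=TTT -> 1
  row 28 [11100]: clauses=FTT -> 0
  row 29 [11101]: clauses=FTT -> 0
  row 30 [11110]: clauses=FTT -> 0
  row 31 [11111]: clauses=FTT -> 0
Full result column, 8 rows per line (x1,x2 fixed per line; x3,x4,x5 runs 000..111 left to right):
  rows 0-7 [x1,x2=00]: 01010000  (ones: 2)
  rows 8-15 [x1,x2=01]: 00110000  (ones: 2)
  rows 16-23 [x1,x2=10]: 01010000  (ones: 2)
  rows 24-31 [x1,x2=11]: 11110000  (ones: 4)
Satisfying assignments = 2+2+2+4 = 10

10


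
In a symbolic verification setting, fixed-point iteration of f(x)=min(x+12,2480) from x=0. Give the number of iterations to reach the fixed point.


Step 1: x=0, cap=2480, increment=12
Step 2: x grows by 12 each step until capped at 2480; fixed point is x=2480
Step 3: iterations = ceil(2480/12) = 207

207


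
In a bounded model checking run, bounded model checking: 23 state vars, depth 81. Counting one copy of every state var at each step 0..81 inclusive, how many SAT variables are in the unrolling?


BMC unrolls to depth k, creating one copy of each state var for steps 0..k.
Step count = 81 + 1 = 82 (steps 0 through 81)
Vars per step = 23
Total = 23 * 82 = 1886

1886


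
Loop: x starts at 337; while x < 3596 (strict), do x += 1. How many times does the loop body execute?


Step 1: x goes from 337 toward 3596 by 1; the body runs while x<3596, so iterations = ceil((bound-start)/step)
Step 2: Distance=3259
Step 3: ceil(3259/1)=3259

3259


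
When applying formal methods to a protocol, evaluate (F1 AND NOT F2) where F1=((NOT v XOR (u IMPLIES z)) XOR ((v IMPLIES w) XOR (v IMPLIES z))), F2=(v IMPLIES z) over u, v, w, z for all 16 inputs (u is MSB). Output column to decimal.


F1 = ((NOT v XOR (u IMPLIES z)) XOR ((v IMPLIES w) XOR (v IMPLIES z)))
F2 = (v IMPLIES z)
Counterexample to F1=>F2 is where F1=1 and F2=0.
Evaluate each row (bits = u,v,w,z, MSB first):
  row 0 [0000]: F1=0 F2=1 -> F1&~F2 -> 0
  row 1 [0001]: F1=0 F2=1 -> F1&~F2 -> 0
  row 2 [0010]: F1=0 F2=1 -> F1&~F2 -> 0
  row 3 [0011]: F1=0 F2=1 -> F1&~F2 -> 0
  row 4 [0100]: F1=1 F2=0 -> F1&~F2 -> 1
  row 5 [0101]: F1=0 F2=1 -> F1&~F2 -> 0
  row 6 [0110]: F1=0 F2=0 -> F1&~F2 -> 0
  row 7 [0111]: F1=1 F2=1 -> F1&~F2 -> 0
  row 8 [1000]: F1=1 F2=1 -> F1&~F2 -> 0
  row 9 [1001]: F1=0 F2=1 -> F1&~F2 -> 0
  row 10 [1010]: F1=1 F2=1 -> F1&~F2 -> 0
  row 11 [1011]: F1=0 F2=1 -> F1&~F2 -> 0
  row 12 [1100]: F1=0 F2=0 -> F1&~F2 -> 0
  row 13 [1101]: F1=0 F2=1 -> F1&~F2 -> 0
  row 14 [1110]: F1=1 F2=0 -> F1&~F2 -> 1
  row 15 [1111]: F1=1 F2=1 -> F1&~F2 -> 0
Full result column, 4 rows per line (u,v fixed per line; w,z runs 00..11 left to right):
  rows 0-3 [u,v=00]: 0000  = hex 0
  rows 4-7 [u,v=01]: 1000  = hex 8
  rows 8-11 [u,v=10]: 0000  = hex 0
  rows 12-15 [u,v=11]: 0010  = hex 2
Counterexample vector (row 0 .. row 15) = 0000100000000010
Output column grouped in 4s = 0000 1000 0000 0010 = 0x0802
Convert to decimal digit by digit (value = value*16 + digit):
  0 -> 0
  0*16 + 8 = 8
  8*16 + 0 = 128
  128*16 + 2 = 2050
Decimal = 2050

2050


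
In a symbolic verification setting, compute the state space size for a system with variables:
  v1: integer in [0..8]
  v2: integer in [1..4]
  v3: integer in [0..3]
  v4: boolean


State space = product of domain sizes of all variables.
Domain sizes:
  v1 (integer in [0..8]): 9
  v2 (integer in [1..4]): 4
  v3 (integer in [0..3]): 4
  v4 (boolean): 2
Product = 9 * 4 * 4 * 2 = 288

288


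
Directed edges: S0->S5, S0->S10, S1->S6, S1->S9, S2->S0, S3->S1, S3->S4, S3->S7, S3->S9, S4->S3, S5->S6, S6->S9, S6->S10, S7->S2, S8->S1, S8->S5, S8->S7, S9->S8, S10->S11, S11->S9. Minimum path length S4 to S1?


BFS layer-by-layer from S4:
  dist 0: {S4}
  dist 1: {S3}
  dist 2: {S1, S7, S9}
  -> S1 reached at distance 2
Shortest path length = 2

2


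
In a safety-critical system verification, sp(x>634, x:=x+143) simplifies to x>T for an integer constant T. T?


Formula: sp(P, x:=E) = exists old_x. (x = E[old_x/x]) AND P[old_x/x] (old_x is the value of x before the assignment; eliminate old_x by solving x = E[old_x/x] for old_x)
Step 1: Precondition P: x>634, i.e. old_x > 634
Step 2: Assignment gives x = old_x + 143, so old_x = x - 143
Step 3: Substitute into P: x - 143 > 634
Step 4: Simplify: x > 634+143 = 777

777


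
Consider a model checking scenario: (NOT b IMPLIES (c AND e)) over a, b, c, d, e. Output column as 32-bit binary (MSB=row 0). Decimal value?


Formula: (NOT b IMPLIES (c AND e)) over a, b, c, d, e (32 rows)
Evaluate each row (bits = a,b,c,d,e, MSB first):
  row 0 [00000]: (NOT 0 IMPLIES (0 AND 0)) -> 0
  row 1 [00001]: (NOT 0 IMPLIES (0 AND 1)) -> 0
  row 2 [00010]: (NOT 0 IMPLIES (0 AND 0)) -> 0
  row 3 [00011]: (NOT 0 IMPLIES (0 AND 1)) -> 0
  row 4 [00100]: (NOT 0 IMPLIES (1 AND 0)) -> 0
  row 5 [00101]: (NOT 0 IMPLIES (1 AND 1)) -> 1
  row 6 [00110]: (NOT 0 IMPLIES (1 AND 0)) -> 0
  row 7 [00111]: (NOT 0 IMPLIES (1 AND 1)) -> 1
  row 8 [01000]: (NOT 1 IMPLIES (0 AND 0)) -> 1
  row 9 [01001]: (NOT 1 IMPLIES (0 AND 1)) -> 1
  row 10 [01010]: (NOT 1 IMPLIES (0 AND 0)) -> 1
  row 11 [01011]: (NOT 1 IMPLIES (0 AND 1)) -> 1
  row 12 [01100]: (NOT 1 IMPLIES (1 AND 0)) -> 1
  row 13 [01101]: (NOT 1 IMPLIES (1 AND 1)) -> 1
  row 14 [01110]: (NOT 1 IMPLIES (1 AND 0)) -> 1
  row 15 [01111]: (NOT 1 IMPLIES (1 AND 1)) -> 1
  row 16 [10000]: (NOT 0 IMPLIES (0 AND 0)) -> 0
  row 17 [10001]: (NOT 0 IMPLIES (0 AND 1)) -> 0
  row 18 [10010]: (NOT 0 IMPLIES (0 AND 0)) -> 0
  row 19 [10011]: (NOT 0 IMPLIES (0 AND 1)) -> 0
  row 20 [10100]: (NOT 0 IMPLIES (1 AND 0)) -> 0
  row 21 [10101]: (NOT 0 IMPLIES (1 AND 1)) -> 1
  row 22 [10110]: (NOT 0 IMPLIES (1 AND 0)) -> 0
  row 23 [10111]: (NOT 0 IMPLIES (1 AND 1)) -> 1
  row 24 [11000]: (NOT 1 IMPLIES (0 AND 0)) -> 1
  row 25 [11001]: (NOT 1 IMPLIES (0 AND 1)) -> 1
  row 26 [11010]: (NOT 1 IMPLIES (0 AND 0)) -> 1
  row 27 [11011]: (NOT 1 IMPLIES (0 AND 1)) -> 1
  row 28 [11100]: (NOT 1 IMPLIES (1 AND 0)) -> 1
  row 29 [11101]: (NOT 1 IMPLIES (1 AND 1)) -> 1
  row 30 [11110]: (NOT 1 IMPLIES (1 AND 0)) -> 1
  row 31 [11111]: (NOT 1 IMPLIES (1 AND 1)) -> 1
Full result column, 4 rows per line (a,b,c fixed per line; d,e runs 00..11 left to right):
  rows 0-3 [a,b,c=000]: 0000  = hex 0
  rows 4-7 [a,b,c=001]: 0101  = hex 5
  rows 8-11 [a,b,c=010]: 1111  = hex F
  rows 12-15 [a,b,c=011]: 1111  = hex F
  rows 16-19 [a,b,c=100]: 0000  = hex 0
  rows 20-23 [a,b,c=101]: 0101  = hex 5
  rows 24-27 [a,b,c=110]: 1111  = hex F
  rows 28-31 [a,b,c=111]: 1111  = hex F
Output column (row 0 .. row 31) = 00000101111111110000010111111111
Output column grouped in 4s = 0000 0101 1111 1111 0000 0101 1111 1111 = 0x05FF05FF
Convert to decimal digit by digit (value = value*16 + digit):
  0 -> 0
  0*16 + 5 = 5
  5*16 + 15 (F) = 95
  95*16 + 15 (F) = 1535
  1535*16 + 0 = 24560
  24560*16 + 5 = 392965
  392965*16 + 15 (F) = 6287455
  6287455*16 + 15 (F) = 100599295
Decimal = 100599295

100599295
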